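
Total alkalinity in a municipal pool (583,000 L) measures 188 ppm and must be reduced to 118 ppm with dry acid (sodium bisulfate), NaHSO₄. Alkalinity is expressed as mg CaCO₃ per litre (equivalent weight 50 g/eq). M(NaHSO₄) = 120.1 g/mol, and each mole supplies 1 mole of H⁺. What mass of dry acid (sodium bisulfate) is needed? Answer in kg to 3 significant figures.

98.0 kg

Alkalinity to neutralize: (188 − 118) = 70 mg/L as CaCO₃ × 583,000 L = 40,810 g as CaCO₃.
Equivalents of H⁺ required: 40,810 ÷ 50 g/eq = 816.2 eq = 816.2 mol NaHSO₄.
Mass of NaHSO₄: 816.2 × 120.1 = 98,030 g.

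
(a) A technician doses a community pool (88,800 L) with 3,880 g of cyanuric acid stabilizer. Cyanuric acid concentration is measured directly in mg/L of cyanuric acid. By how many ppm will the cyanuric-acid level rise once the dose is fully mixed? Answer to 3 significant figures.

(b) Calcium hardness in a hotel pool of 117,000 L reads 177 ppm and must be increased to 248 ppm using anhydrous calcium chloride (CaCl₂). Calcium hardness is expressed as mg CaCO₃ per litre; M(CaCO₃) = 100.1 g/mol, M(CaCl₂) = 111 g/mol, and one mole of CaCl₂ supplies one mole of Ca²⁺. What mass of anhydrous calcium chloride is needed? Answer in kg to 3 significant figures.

(a) Rise: 3,880 g / 88,800 L × 1000 = 43.69 mg/L.

(b) Hardness to add: (248 − 177) = 71 mg/L as CaCO₃ × 117,000 L = 8307 g as CaCO₃.
(b) Moles of Ca²⁺ (1 mol Ca²⁺ ≡ 1 mol CaCO₃): 8307 / 100.1 g/mol = 82.99 mol.
(b) Mass of CaCl₂: 82.99 × 111 = 9212 g.

(a) 43.7 ppm; (b) 9.21 kg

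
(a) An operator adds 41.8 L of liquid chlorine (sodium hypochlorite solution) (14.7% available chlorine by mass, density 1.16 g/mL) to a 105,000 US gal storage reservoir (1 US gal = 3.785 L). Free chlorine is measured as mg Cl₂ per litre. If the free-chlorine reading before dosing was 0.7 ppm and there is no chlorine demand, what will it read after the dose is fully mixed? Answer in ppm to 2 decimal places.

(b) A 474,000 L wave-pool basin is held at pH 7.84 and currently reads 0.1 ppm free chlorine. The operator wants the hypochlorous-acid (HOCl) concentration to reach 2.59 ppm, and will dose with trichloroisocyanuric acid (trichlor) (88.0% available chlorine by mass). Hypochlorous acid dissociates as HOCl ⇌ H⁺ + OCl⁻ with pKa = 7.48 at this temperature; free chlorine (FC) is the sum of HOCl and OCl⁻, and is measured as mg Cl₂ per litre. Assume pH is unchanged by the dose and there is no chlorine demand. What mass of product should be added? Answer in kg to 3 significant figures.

(a) 18.63 ppm; (b) 4.54 kg

(a) Volume: 105,000 US gal × 3.785 L/gal = 397,425 L.
(a) Mass of solution: 41.8 L × 1000 mL/L × 1.16 g/mL = 48,490 g.
(a) Available chlorine delivered: 48,490 g × 0.147 = 7128 g as Cl₂.
(a) Concentration rise: 7128 g / 397,425 L = 17.93 mg/L = 17.93 ppm.
(a) Final FC: 0.7 + 17.93 = 18.63 ppm.

(b) [OCl⁻]/[HOCl] = 10^(pH − pKa) = 10^(7.84 − 7.48) = 2.291; fraction as HOCl = 1/(1 + 2.291) = 0.3039.
(b) Free chlorine required for 2.59 ppm HOCl: 2.59 / 0.3039 = 8.523 ppm.
(b) FC to add: 8.523 − 0.1 = 8.423 mg/L as Cl₂.
(b) Cl₂ equivalent: 8.423 mg/L × 474,000 L = 3993 g.
(b) Product at 88.0% available Cl: 3993 / 0.88 = 4537 g.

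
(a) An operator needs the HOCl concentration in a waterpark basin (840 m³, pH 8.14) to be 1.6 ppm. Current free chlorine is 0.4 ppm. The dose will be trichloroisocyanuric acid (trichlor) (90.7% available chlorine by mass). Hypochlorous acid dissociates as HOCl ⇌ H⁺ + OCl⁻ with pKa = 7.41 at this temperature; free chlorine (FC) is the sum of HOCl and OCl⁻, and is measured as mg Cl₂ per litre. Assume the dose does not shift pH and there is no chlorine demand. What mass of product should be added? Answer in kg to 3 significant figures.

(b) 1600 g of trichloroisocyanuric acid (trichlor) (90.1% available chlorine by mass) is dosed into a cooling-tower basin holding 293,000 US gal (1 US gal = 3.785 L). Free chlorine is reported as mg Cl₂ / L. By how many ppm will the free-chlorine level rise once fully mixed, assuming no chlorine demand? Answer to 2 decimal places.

(a) 9.07 kg; (b) 1.30 ppm

(a) Volume: 840 m³ = 840,000 L.
(a) [OCl⁻]/[HOCl] = 10^(pH − pKa) = 10^(8.14 − 7.41) = 5.37; fraction as HOCl = 1/(1 + 5.37) = 0.157.
(a) Free chlorine required for 1.6 ppm HOCl: 1.6 / 0.157 = 10.19 ppm.
(a) FC to add: 10.19 − 0.4 = 9.793 mg/L as Cl₂.
(a) Cl₂ equivalent: 9.793 mg/L × 840,000 L = 8226 g.
(a) Product at 90.7% available Cl: 8226 / 0.907 = 9069 g.

(b) Volume: 293,000 US gal × 3.785 L/gal = 1,109,005 L.
(b) Available chlorine delivered: 1600 g × 0.901 = 1442 g as Cl₂.
(b) Concentration rise: 1442 g / 1,109,005 L = 1.3 mg/L = 1.30 ppm.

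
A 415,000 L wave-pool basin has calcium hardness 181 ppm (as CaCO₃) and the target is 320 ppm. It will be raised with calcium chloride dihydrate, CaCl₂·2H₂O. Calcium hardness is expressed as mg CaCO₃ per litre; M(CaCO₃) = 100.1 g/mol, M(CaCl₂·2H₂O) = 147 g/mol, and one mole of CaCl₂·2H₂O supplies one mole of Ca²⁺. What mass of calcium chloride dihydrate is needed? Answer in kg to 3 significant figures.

Hardness to add: (320 − 181) = 139 mg/L as CaCO₃ × 415,000 L = 57,680 g as CaCO₃.
Moles of Ca²⁺ (1 mol Ca²⁺ ≡ 1 mol CaCO₃): 57,680 / 100.1 g/mol = 576.3 mol.
Mass of CaCl₂·2H₂O: 576.3 × 147 = 84,710 g.

84.7 kg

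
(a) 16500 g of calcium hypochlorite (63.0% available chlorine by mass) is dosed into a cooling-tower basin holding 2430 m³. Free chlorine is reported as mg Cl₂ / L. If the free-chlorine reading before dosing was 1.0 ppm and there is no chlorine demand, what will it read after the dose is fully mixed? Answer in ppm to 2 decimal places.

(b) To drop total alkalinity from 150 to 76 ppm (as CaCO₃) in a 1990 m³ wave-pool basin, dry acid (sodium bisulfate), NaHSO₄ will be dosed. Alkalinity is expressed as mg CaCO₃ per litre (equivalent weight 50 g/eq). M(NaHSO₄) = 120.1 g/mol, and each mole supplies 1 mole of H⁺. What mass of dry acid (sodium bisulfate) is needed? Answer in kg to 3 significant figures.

(a) 5.28 ppm; (b) 354 kg

(a) Volume: 2430 m³ = 2,430,000 L.
(a) Available chlorine delivered: 16,500 g × 0.63 = 10,400 g as Cl₂.
(a) Concentration rise: 10,400 g / 2,430,000 L = 4.278 mg/L = 4.28 ppm.
(a) Final FC: 1.0 + 4.28 = 5.28 ppm.

(b) Volume: 1990 m³ = 1,990,000 L.
(b) Alkalinity to neutralize: (150 − 76) = 74 mg/L as CaCO₃ × 1,990,000 L = 147,300 g as CaCO₃.
(b) Equivalents of H⁺ required: 147,300 ÷ 50 g/eq = 2945 eq = 2945 mol NaHSO₄.
(b) Mass of NaHSO₄: 2945 × 120.1 = 353,700 g.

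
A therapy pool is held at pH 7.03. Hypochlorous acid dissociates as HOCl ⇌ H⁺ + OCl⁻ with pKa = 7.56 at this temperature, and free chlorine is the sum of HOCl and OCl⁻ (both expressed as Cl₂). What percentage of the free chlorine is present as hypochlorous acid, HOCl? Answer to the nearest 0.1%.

77.2%

[OCl⁻]/[HOCl] = 10^(pH − pKa) = 10^(7.03 − 7.56) = 10^-0.53 = 0.2951.
Fraction as HOCl = 1 / (1 + 0.2951) = 0.7721.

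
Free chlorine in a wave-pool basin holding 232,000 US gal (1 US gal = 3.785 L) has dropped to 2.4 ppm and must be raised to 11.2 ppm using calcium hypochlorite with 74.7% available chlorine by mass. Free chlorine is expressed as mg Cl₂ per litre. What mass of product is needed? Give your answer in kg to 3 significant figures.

10.3 kg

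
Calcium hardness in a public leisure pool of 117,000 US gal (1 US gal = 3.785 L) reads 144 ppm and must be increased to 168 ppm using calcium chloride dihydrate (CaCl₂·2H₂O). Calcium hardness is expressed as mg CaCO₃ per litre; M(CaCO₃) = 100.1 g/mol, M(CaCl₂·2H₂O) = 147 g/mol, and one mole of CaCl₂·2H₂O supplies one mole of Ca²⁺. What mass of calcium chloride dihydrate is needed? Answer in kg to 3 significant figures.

Volume: 117,000 US gal × 3.785 L/gal = 442,845 L.
Hardness to add: (168 − 144) = 24 mg/L as CaCO₃ × 442,845 L = 10,630 g as CaCO₃.
Moles of Ca²⁺ (1 mol Ca²⁺ ≡ 1 mol CaCO₃): 10,630 / 100.1 g/mol = 106.2 mol.
Mass of CaCl₂·2H₂O: 106.2 × 147 = 15,610 g.

15.6 kg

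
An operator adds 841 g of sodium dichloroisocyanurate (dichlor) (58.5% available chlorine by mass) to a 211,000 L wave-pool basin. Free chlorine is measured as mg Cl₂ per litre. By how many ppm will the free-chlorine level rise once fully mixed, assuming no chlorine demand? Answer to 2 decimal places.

2.33 ppm

Available chlorine delivered: 841 g × 0.585 = 492 g as Cl₂.
Concentration rise: 492 g / 211,000 L = 2.332 mg/L = 2.33 ppm.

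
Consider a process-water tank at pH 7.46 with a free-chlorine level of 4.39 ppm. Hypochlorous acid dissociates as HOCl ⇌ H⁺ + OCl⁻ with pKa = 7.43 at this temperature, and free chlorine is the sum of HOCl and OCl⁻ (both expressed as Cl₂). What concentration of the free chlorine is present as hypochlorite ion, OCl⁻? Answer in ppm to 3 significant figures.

2.27 ppm

[OCl⁻]/[HOCl] = 10^(pH − pKa) = 10^(7.46 − 7.43) = 10^0.03 = 1.072.
Fraction as HOCl = 1 / (1 + 1.072) = 0.4827.
OCl⁻ = (1 − 0.4827) × 4.39 ppm = 2.271 ppm.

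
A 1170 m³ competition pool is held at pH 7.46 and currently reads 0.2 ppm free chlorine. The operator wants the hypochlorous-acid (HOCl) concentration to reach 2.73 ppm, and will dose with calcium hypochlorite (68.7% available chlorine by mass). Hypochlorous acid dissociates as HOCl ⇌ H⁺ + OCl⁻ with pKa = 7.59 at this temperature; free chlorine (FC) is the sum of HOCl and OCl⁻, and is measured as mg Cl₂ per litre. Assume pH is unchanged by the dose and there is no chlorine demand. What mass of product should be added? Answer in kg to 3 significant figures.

Volume: 1170 m³ = 1,170,000 L.
[OCl⁻]/[HOCl] = 10^(pH − pKa) = 10^(7.46 − 7.59) = 0.7413; fraction as HOCl = 1/(1 + 0.7413) = 0.5743.
Free chlorine required for 2.73 ppm HOCl: 2.73 / 0.5743 = 4.754 ppm.
FC to add: 4.754 − 0.2 = 4.554 mg/L as Cl₂.
Cl₂ equivalent: 4.554 mg/L × 1,170,000 L = 5328 g.
Product at 68.7% available Cl: 5328 / 0.687 = 7755 g.

7.76 kg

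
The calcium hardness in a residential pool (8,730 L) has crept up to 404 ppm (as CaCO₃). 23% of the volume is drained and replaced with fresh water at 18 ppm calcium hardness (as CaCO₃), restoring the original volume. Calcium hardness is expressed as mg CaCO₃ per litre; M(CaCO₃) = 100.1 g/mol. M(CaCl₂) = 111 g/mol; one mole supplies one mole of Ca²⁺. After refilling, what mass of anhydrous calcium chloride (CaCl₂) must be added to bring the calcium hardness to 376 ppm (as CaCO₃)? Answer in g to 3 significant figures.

588 g

After draining 23% and refilling: 404 × 0.77 + 18 × 0.23 = 315.22 ppm.
Deficit to target: 376 − 315.22 = 60.78 mg/L.
As CaCO₃: 60.78 mg/L × 8,730 L = 530.6 g; ÷ 100.1 = 5.301 mol Ca²⁺.
Mass: 5.301 × 111 = 588.4 g.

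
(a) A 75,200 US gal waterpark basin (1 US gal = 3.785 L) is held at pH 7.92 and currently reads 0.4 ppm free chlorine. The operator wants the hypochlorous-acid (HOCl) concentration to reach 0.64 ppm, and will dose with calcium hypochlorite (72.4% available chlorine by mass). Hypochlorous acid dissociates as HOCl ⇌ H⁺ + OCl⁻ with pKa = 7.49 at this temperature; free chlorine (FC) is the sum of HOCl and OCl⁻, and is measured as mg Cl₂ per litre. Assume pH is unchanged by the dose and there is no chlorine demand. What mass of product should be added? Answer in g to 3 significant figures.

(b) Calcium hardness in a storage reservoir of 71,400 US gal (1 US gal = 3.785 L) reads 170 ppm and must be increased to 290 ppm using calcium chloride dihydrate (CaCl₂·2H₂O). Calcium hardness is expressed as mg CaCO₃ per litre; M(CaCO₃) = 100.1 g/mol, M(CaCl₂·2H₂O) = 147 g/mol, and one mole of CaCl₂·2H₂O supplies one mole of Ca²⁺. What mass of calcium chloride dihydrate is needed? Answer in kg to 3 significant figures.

(a) 772 g; (b) 47.6 kg

(a) Volume: 75,200 US gal × 3.785 L/gal = 284,632 L.
(a) [OCl⁻]/[HOCl] = 10^(pH − pKa) = 10^(7.92 − 7.49) = 2.692; fraction as HOCl = 1/(1 + 2.692) = 0.2709.
(a) Free chlorine required for 0.64 ppm HOCl: 0.64 / 0.2709 = 2.363 ppm.
(a) FC to add: 2.363 − 0.4 = 1.963 mg/L as Cl₂.
(a) Cl₂ equivalent: 1.963 mg/L × 284,632 L = 558.6 g.
(a) Product at 72.4% available Cl: 558.6 / 0.724 = 771.6 g.

(b) Volume: 71,400 US gal × 3.785 L/gal = 270,249 L.
(b) Hardness to add: (290 − 170) = 120 mg/L as CaCO₃ × 270,249 L = 32,430 g as CaCO₃.
(b) Moles of Ca²⁺ (1 mol Ca²⁺ ≡ 1 mol CaCO₃): 32,430 / 100.1 g/mol = 324 mol.
(b) Mass of CaCl₂·2H₂O: 324 × 147 = 47,620 g.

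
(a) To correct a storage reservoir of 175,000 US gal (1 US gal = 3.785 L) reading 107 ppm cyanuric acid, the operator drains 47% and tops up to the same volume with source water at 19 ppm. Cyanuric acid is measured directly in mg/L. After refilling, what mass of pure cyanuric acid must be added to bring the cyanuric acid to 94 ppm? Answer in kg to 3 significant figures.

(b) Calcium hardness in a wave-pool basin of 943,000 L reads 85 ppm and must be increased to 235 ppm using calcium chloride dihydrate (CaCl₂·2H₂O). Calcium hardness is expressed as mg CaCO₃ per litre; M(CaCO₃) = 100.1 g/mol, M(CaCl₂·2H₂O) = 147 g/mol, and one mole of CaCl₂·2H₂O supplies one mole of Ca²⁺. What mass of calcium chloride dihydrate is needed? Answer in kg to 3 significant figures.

(a) Volume: 175,000 US gal × 3.785 L/gal = 662,375 L.
(a) After draining 47% and refilling: 107 × 0.53 + 19 × 0.47 = 65.64 ppm.
(a) Deficit to target: 94 − 65.64 = 28.36 mg/L.
(a) Mass: 28.36 mg/L × 662,375 L = 18,780 g cyanuric acid.

(b) Hardness to add: (235 − 85) = 150 mg/L as CaCO₃ × 943,000 L = 141,400 g as CaCO₃.
(b) Moles of Ca²⁺ (1 mol Ca²⁺ ≡ 1 mol CaCO₃): 141,400 / 100.1 g/mol = 1413 mol.
(b) Mass of CaCl₂·2H₂O: 1413 × 147 = 207,700 g.

(a) 18.8 kg; (b) 208 kg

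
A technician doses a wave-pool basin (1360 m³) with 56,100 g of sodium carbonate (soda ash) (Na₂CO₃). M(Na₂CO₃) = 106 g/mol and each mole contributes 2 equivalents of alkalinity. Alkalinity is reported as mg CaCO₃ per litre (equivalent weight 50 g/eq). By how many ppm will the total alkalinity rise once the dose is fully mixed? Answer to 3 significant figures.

Volume: 1360 m³ = 1,360,000 L.
Moles of Na₂CO₃: 56,100 g ÷ 106 g/mol = 529.2 mol → 1058 eq of alkalinity.
As CaCO₃: 1058 eq × 50 g/eq = 52,920 g.
Rise: 52,920 g / 1,360,000 L × 1000 = 38.92 mg/L.

38.9 ppm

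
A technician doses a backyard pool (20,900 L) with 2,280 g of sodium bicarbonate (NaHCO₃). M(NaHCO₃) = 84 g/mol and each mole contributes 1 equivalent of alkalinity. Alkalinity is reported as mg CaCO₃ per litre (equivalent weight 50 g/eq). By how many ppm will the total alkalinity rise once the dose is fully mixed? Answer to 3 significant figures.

64.9 ppm

Moles of NaHCO₃: 2,280 g ÷ 84 g/mol = 27.14 mol → 27.14 eq of alkalinity.
As CaCO₃: 27.14 eq × 50 g/eq = 1357 g.
Rise: 1357 g / 20,900 L × 1000 = 64.94 mg/L.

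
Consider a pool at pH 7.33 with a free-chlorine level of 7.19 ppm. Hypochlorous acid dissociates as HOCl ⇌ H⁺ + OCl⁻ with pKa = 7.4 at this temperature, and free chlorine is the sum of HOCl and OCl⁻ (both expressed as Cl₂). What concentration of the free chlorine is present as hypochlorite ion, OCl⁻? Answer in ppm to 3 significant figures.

3.31 ppm

[OCl⁻]/[HOCl] = 10^(pH − pKa) = 10^(7.33 − 7.4) = 10^-0.07 = 0.8511.
Fraction as HOCl = 1 / (1 + 0.8511) = 0.5402.
OCl⁻ = (1 − 0.5402) × 7.19 ppm = 3.306 ppm.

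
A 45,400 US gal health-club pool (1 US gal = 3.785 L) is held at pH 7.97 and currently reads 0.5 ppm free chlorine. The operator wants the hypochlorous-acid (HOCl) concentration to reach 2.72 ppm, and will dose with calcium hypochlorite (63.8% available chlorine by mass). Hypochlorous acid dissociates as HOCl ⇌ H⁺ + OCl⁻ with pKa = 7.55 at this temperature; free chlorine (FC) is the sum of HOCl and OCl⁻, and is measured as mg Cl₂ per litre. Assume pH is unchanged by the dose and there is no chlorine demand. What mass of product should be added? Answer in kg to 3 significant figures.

Volume: 45,400 US gal × 3.785 L/gal = 171,839 L.
[OCl⁻]/[HOCl] = 10^(pH − pKa) = 10^(7.97 − 7.55) = 2.63; fraction as HOCl = 1/(1 + 2.63) = 0.2755.
Free chlorine required for 2.72 ppm HOCl: 2.72 / 0.2755 = 9.874 ppm.
FC to add: 9.874 − 0.5 = 9.374 mg/L as Cl₂.
Cl₂ equivalent: 9.374 mg/L × 171,839 L = 1611 g.
Product at 63.8% available Cl: 1611 / 0.638 = 2525 g.

2.52 kg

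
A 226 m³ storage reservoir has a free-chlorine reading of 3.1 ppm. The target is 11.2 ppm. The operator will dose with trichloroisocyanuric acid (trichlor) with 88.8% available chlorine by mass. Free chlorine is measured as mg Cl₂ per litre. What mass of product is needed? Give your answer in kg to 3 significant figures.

2.06 kg

Volume: 226 m³ = 226,000 L.
Chlorine deficit: 11.2 − 3.1 = 8.1 ppm = 8.1 mg/L as Cl₂.
Cl₂ equivalent needed: 8.1 mg/L × 226,000 L = 1,831,000 mg = 1831 g.
Product at 88.8% available chlorine: 1831 / 0.888 = 2061 g.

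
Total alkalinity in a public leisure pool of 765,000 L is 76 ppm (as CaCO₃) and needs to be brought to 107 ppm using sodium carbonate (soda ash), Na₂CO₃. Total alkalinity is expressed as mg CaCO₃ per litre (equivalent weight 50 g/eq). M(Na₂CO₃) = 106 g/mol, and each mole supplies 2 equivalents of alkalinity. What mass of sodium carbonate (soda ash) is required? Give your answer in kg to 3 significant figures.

Alkalinity to add: (107 − 76) = 31 mg/L as CaCO₃ × 765,000 L = 23,720 g as CaCO₃.
Equivalents: 23,720 g ÷ 50 g/eq = 474.3 eq.
Each mole of Na₂CO₃ supplies 2 eq, so 474.3 / 2 = 237.2 mol.
Mass: 237.2 mol × 106 g/mol = 25,140 g.

25.1 kg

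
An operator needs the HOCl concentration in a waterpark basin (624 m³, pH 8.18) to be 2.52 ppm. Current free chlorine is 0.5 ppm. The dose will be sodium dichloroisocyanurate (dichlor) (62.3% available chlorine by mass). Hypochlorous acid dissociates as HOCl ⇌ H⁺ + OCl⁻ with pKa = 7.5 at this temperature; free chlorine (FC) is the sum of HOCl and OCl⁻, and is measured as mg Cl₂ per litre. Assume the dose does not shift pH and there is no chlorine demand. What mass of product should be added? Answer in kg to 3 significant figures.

14.1 kg

Volume: 624 m³ = 624,000 L.
[OCl⁻]/[HOCl] = 10^(pH − pKa) = 10^(8.18 − 7.5) = 4.786; fraction as HOCl = 1/(1 + 4.786) = 0.1728.
Free chlorine required for 2.52 ppm HOCl: 2.52 / 0.1728 = 14.58 ppm.
FC to add: 14.58 − 0.5 = 14.08 mg/L as Cl₂.
Cl₂ equivalent: 14.08 mg/L × 624,000 L = 8787 g.
Product at 62.3% available Cl: 8787 / 0.623 = 14,100 g.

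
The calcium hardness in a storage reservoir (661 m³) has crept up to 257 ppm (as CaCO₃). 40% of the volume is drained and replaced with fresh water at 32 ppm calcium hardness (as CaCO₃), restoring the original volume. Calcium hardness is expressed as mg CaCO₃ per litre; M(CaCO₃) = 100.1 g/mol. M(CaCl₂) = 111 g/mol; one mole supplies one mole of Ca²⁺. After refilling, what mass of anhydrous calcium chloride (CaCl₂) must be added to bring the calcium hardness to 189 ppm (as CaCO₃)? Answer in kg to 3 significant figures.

16.1 kg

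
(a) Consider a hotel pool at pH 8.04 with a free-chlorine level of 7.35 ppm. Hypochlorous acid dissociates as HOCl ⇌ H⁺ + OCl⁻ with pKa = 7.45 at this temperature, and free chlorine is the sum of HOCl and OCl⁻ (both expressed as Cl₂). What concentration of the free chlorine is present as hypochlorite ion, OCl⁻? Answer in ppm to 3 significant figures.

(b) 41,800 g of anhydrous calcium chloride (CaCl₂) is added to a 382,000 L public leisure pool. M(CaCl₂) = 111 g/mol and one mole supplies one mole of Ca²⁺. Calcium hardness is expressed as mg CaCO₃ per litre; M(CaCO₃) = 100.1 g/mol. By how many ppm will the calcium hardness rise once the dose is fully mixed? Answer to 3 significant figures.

(a) [OCl⁻]/[HOCl] = 10^(pH − pKa) = 10^(8.04 − 7.45) = 10^0.59 = 3.89.
(a) Fraction as HOCl = 1 / (1 + 3.89) = 0.2045.
(a) OCl⁻ = (1 − 0.2045) × 7.35 ppm = 5.847 ppm.

(b) Moles of Ca²⁺: 41,800 g ÷ 111 g/mol = 376.6 mol.
(b) As CaCO₃: 376.6 mol × 100.1 g/mol = 37,700 g.
(b) Rise: 37,700 g / 382,000 L × 1000 = 98.68 mg/L.

(a) 5.85 ppm; (b) 98.7 ppm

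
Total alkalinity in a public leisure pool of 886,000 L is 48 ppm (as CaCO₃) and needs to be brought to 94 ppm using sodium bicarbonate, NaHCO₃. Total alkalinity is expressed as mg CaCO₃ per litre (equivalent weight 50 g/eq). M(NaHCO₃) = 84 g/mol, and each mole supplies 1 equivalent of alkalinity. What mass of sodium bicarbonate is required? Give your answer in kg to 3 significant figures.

Alkalinity to add: (94 − 48) = 46 mg/L as CaCO₃ × 886,000 L = 40,760 g as CaCO₃.
Equivalents: 40,760 g ÷ 50 g/eq = 815.1 eq.
NaHCO₃ supplies 1 eq per mole → 815.1 mol.
Mass: 815.1 mol × 84 g/mol = 68,470 g.

68.5 kg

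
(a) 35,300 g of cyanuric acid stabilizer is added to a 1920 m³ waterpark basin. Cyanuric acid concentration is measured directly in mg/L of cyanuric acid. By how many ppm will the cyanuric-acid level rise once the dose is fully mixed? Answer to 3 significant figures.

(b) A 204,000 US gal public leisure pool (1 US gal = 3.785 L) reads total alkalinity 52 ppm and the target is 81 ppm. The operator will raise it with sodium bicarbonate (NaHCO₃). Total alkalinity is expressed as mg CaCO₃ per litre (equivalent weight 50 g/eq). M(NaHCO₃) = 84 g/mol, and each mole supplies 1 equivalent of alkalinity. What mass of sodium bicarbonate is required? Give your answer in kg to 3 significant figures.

(a) 18.4 ppm; (b) 37.6 kg

(a) Volume: 1920 m³ = 1,920,000 L.
(a) Rise: 35,300 g / 1,920,000 L × 1000 = 18.39 mg/L.

(b) Volume: 204,000 US gal × 3.785 L/gal = 772,140 L.
(b) Alkalinity to add: (81 − 52) = 29 mg/L as CaCO₃ × 772,140 L = 22,390 g as CaCO₃.
(b) Equivalents: 22,390 g ÷ 50 g/eq = 447.8 eq.
(b) NaHCO₃ supplies 1 eq per mole → 447.8 mol.
(b) Mass: 447.8 mol × 84 g/mol = 37,620 g.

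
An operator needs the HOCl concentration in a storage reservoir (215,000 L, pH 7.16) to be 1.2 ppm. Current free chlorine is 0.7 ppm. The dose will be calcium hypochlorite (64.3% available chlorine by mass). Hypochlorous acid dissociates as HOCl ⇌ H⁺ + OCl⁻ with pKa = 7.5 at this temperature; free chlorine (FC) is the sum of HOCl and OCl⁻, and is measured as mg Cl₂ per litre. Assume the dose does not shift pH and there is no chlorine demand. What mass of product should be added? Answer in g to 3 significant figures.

[OCl⁻]/[HOCl] = 10^(pH − pKa) = 10^(7.16 − 7.5) = 0.4571; fraction as HOCl = 1/(1 + 0.4571) = 0.6863.
Free chlorine required for 1.2 ppm HOCl: 1.2 / 0.6863 = 1.749 ppm.
FC to add: 1.749 − 0.7 = 1.049 mg/L as Cl₂.
Cl₂ equivalent: 1.049 mg/L × 215,000 L = 225.4 g.
Product at 64.3% available Cl: 225.4 / 0.643 = 350.6 g.

351 g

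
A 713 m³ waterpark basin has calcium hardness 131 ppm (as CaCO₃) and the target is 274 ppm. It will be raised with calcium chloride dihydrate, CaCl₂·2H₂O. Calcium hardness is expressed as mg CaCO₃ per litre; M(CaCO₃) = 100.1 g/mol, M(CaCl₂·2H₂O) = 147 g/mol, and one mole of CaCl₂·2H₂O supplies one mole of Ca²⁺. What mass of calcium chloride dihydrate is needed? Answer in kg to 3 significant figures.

150 kg

Volume: 713 m³ = 713,000 L.
Hardness to add: (274 − 131) = 143 mg/L as CaCO₃ × 713,000 L = 102,000 g as CaCO₃.
Moles of Ca²⁺ (1 mol Ca²⁺ ≡ 1 mol CaCO₃): 102,000 / 100.1 g/mol = 1019 mol.
Mass of CaCl₂·2H₂O: 1019 × 147 = 149,700 g.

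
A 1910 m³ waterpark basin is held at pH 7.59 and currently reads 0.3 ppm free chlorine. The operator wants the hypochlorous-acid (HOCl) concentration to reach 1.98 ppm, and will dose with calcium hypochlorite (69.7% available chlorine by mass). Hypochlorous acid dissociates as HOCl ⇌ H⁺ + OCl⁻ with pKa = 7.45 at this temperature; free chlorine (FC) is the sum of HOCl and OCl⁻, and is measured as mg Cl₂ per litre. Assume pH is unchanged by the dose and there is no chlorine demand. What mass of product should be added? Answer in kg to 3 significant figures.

12.1 kg

Volume: 1910 m³ = 1,910,000 L.
[OCl⁻]/[HOCl] = 10^(pH − pKa) = 10^(7.59 − 7.45) = 1.38; fraction as HOCl = 1/(1 + 1.38) = 0.4201.
Free chlorine required for 1.98 ppm HOCl: 1.98 / 0.4201 = 4.713 ppm.
FC to add: 4.713 − 0.3 = 4.413 mg/L as Cl₂.
Cl₂ equivalent: 4.413 mg/L × 1,910,000 L = 8429 g.
Product at 69.7% available Cl: 8429 / 0.697 = 12,090 g.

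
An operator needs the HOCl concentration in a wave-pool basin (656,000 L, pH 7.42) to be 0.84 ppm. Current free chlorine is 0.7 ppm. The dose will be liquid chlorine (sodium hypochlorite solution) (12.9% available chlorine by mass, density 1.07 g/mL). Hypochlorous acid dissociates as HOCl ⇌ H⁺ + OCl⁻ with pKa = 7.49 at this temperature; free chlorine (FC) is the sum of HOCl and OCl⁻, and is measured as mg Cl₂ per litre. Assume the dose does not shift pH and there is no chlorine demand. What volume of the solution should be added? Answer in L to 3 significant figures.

[OCl⁻]/[HOCl] = 10^(pH − pKa) = 10^(7.42 − 7.49) = 0.8511; fraction as HOCl = 1/(1 + 0.8511) = 0.5402.
Free chlorine required for 0.84 ppm HOCl: 0.84 / 0.5402 = 1.555 ppm.
FC to add: 1.555 − 0.7 = 0.855 mg/L as Cl₂.
Cl₂ equivalent: 0.855 mg/L × 656,000 L = 560.9 g.
Product at 12.9% available Cl: 560.9 / 0.129 = 4348 g.
Volume: 4348 g ÷ 1.07 g/mL = 4063 mL.

4.06 L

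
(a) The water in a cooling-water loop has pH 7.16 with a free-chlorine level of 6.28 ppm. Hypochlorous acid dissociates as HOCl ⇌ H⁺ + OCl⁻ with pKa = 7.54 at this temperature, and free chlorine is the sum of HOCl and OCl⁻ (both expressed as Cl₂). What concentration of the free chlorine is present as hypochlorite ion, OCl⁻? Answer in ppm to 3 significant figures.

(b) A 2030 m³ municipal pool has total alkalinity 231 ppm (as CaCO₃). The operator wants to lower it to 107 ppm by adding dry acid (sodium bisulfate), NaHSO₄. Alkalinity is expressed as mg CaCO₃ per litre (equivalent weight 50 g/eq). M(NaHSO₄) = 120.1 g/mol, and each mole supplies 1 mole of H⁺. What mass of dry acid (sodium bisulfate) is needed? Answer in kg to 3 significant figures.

(a) 1.85 ppm; (b) 605 kg

(a) [OCl⁻]/[HOCl] = 10^(pH − pKa) = 10^(7.16 − 7.54) = 10^-0.38 = 0.4169.
(a) Fraction as HOCl = 1 / (1 + 0.4169) = 0.7058.
(a) OCl⁻ = (1 − 0.7058) × 6.28 ppm = 1.848 ppm.

(b) Volume: 2030 m³ = 2,030,000 L.
(b) Alkalinity to neutralize: (231 − 107) = 124 mg/L as CaCO₃ × 2,030,000 L = 251,700 g as CaCO₃.
(b) Equivalents of H⁺ required: 251,700 ÷ 50 g/eq = 5034 eq = 5034 mol NaHSO₄.
(b) Mass of NaHSO₄: 5034 × 120.1 = 604,600 g.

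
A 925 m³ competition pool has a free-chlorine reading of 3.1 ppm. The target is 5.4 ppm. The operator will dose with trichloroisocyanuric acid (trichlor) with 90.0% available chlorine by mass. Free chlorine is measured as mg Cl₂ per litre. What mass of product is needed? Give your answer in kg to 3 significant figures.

Volume: 925 m³ = 925,000 L.
Chlorine deficit: 5.4 − 3.1 = 2.3 ppm = 2.3 mg/L as Cl₂.
Cl₂ equivalent needed: 2.3 mg/L × 925,000 L = 2,128,000 mg = 2128 g.
Product at 90.0% available chlorine: 2128 / 0.9 = 2364 g.

2.36 kg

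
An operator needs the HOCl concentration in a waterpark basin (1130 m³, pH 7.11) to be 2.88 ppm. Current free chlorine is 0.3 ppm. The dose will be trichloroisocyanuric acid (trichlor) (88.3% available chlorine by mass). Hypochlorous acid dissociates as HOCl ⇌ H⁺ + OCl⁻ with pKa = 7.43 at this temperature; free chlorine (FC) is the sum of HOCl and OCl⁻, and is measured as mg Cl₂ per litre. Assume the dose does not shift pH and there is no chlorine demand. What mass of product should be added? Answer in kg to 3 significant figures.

Volume: 1130 m³ = 1,130,000 L.
[OCl⁻]/[HOCl] = 10^(pH − pKa) = 10^(7.11 − 7.43) = 0.4786; fraction as HOCl = 1/(1 + 0.4786) = 0.6763.
Free chlorine required for 2.88 ppm HOCl: 2.88 / 0.6763 = 4.258 ppm.
FC to add: 4.258 − 0.3 = 3.958 mg/L as Cl₂.
Cl₂ equivalent: 3.958 mg/L × 1,130,000 L = 4473 g.
Product at 88.3% available Cl: 4473 / 0.883 = 5066 g.

5.07 kg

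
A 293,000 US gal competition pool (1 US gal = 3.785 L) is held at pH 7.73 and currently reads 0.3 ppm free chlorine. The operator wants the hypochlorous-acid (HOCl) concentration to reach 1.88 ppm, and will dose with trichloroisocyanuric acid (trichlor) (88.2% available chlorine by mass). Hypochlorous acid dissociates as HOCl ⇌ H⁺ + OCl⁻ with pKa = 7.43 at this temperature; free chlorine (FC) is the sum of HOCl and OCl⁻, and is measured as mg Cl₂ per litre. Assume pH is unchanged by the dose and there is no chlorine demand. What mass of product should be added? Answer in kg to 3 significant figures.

Volume: 293,000 US gal × 3.785 L/gal = 1,109,005 L.
[OCl⁻]/[HOCl] = 10^(pH − pKa) = 10^(7.73 − 7.43) = 1.995; fraction as HOCl = 1/(1 + 1.995) = 0.3339.
Free chlorine required for 1.88 ppm HOCl: 1.88 / 0.3339 = 5.631 ppm.
FC to add: 5.631 − 0.3 = 5.331 mg/L as Cl₂.
Cl₂ equivalent: 5.331 mg/L × 1,109,005 L = 5912 g.
Product at 88.2% available Cl: 5912 / 0.882 = 6703 g.

6.70 kg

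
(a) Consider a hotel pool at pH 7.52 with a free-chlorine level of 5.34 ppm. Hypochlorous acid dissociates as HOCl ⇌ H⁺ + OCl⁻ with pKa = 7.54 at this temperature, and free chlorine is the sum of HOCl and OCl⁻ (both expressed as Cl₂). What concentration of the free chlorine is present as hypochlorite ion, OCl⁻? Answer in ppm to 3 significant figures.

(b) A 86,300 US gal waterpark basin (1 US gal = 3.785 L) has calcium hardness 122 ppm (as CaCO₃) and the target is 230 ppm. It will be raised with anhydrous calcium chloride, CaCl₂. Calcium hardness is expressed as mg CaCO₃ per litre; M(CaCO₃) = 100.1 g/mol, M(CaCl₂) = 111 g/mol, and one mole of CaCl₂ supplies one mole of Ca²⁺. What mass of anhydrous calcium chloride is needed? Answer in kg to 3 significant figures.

(a) 2.61 ppm; (b) 39.1 kg

(a) [OCl⁻]/[HOCl] = 10^(pH − pKa) = 10^(7.52 − 7.54) = 10^-0.02 = 0.955.
(a) Fraction as HOCl = 1 / (1 + 0.955) = 0.5115.
(a) OCl⁻ = (1 − 0.5115) × 5.34 ppm = 2.609 ppm.

(b) Volume: 86,300 US gal × 3.785 L/gal = 326,646 L.
(b) Hardness to add: (230 − 122) = 108 mg/L as CaCO₃ × 326,646 L = 35,280 g as CaCO₃.
(b) Moles of Ca²⁺ (1 mol Ca²⁺ ≡ 1 mol CaCO₃): 35,280 / 100.1 g/mol = 352.4 mol.
(b) Mass of CaCl₂: 352.4 × 111 = 39,120 g.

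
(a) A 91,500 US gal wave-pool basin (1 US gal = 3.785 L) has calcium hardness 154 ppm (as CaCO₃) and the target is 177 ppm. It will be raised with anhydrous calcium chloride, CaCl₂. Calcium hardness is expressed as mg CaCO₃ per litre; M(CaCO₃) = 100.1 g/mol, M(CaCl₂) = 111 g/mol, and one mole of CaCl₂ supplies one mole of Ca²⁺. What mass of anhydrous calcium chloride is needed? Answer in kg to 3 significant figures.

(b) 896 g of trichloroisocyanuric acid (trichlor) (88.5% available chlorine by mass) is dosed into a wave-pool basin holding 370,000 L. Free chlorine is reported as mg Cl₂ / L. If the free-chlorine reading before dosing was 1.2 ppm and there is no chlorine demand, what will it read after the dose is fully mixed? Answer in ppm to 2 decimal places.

(a) 8.83 kg; (b) 3.34 ppm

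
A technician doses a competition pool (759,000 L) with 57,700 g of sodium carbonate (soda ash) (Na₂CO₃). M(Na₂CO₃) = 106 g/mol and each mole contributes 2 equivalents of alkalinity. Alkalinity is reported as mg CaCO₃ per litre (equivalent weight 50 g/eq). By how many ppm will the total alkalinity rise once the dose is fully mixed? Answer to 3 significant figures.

Moles of Na₂CO₃: 57,700 g ÷ 106 g/mol = 544.3 mol → 1089 eq of alkalinity.
As CaCO₃: 1089 eq × 50 g/eq = 54,430 g.
Rise: 54,430 g / 759,000 L × 1000 = 71.72 mg/L.

71.7 ppm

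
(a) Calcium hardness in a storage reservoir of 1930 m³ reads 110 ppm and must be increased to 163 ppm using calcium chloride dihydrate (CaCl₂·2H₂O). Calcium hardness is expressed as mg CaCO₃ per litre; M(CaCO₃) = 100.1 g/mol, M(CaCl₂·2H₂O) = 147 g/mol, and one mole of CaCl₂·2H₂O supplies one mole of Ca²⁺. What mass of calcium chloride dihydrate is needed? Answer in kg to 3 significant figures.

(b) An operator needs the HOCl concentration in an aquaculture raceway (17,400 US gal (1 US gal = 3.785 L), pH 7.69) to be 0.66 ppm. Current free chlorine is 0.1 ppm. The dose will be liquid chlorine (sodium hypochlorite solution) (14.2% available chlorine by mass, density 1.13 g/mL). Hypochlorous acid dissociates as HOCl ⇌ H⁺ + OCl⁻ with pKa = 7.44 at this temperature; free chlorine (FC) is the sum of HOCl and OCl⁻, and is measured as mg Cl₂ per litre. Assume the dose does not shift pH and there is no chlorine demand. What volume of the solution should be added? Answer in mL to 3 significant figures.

(a) Volume: 1930 m³ = 1,930,000 L.
(a) Hardness to add: (163 − 110) = 53 mg/L as CaCO₃ × 1,930,000 L = 102,300 g as CaCO₃.
(a) Moles of Ca²⁺ (1 mol Ca²⁺ ≡ 1 mol CaCO₃): 102,300 / 100.1 g/mol = 1022 mol.
(a) Mass of CaCl₂·2H₂O: 1022 × 147 = 150,200 g.

(b) Volume: 17,400 US gal × 3.785 L/gal = 65,859 L.
(b) [OCl⁻]/[HOCl] = 10^(pH − pKa) = 10^(7.69 − 7.44) = 1.778; fraction as HOCl = 1/(1 + 1.778) = 0.3599.
(b) Free chlorine required for 0.66 ppm HOCl: 0.66 / 0.3599 = 1.834 ppm.
(b) FC to add: 1.834 − 0.1 = 1.734 mg/L as Cl₂.
(b) Cl₂ equivalent: 1.734 mg/L × 65,859 L = 114.2 g.
(b) Product at 14.2% available Cl: 114.2 / 0.142 = 804.1 g.
(b) Volume: 804.1 g ÷ 1.13 g/mL = 711.6 mL.

(a) 150 kg; (b) 712 mL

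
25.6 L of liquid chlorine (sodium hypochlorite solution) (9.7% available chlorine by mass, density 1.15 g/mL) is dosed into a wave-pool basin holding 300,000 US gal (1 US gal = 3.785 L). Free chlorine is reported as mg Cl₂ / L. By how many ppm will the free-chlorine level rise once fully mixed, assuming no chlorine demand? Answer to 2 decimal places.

Volume: 300,000 US gal × 3.785 L/gal = 1,135,500 L.
Mass of solution: 25.6 L × 1000 mL/L × 1.15 g/mL = 29,440 g.
Available chlorine delivered: 29,440 g × 0.097 = 2856 g as Cl₂.
Concentration rise: 2856 g / 1,135,500 L = 2.515 mg/L = 2.51 ppm.

2.51 ppm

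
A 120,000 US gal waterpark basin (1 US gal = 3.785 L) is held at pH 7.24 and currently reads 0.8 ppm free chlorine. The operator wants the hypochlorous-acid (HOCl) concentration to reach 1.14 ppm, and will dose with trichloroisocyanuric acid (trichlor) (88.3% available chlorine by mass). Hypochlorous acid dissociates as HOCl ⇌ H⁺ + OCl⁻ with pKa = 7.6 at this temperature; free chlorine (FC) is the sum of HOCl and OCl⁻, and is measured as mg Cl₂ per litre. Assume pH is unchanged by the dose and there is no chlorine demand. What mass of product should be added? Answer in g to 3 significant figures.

431 g

Volume: 120,000 US gal × 3.785 L/gal = 454,200 L.
[OCl⁻]/[HOCl] = 10^(pH − pKa) = 10^(7.24 − 7.6) = 0.4365; fraction as HOCl = 1/(1 + 0.4365) = 0.6961.
Free chlorine required for 1.14 ppm HOCl: 1.14 / 0.6961 = 1.638 ppm.
FC to add: 1.638 − 0.8 = 0.8376 mg/L as Cl₂.
Cl₂ equivalent: 0.8376 mg/L × 454,200 L = 380.5 g.
Product at 88.3% available Cl: 380.5 / 0.883 = 430.9 g.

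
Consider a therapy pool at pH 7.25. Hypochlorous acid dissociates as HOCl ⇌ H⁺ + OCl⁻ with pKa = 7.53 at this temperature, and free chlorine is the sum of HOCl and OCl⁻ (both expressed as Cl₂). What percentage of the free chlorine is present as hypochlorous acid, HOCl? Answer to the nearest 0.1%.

65.6%

[OCl⁻]/[HOCl] = 10^(pH − pKa) = 10^(7.25 − 7.53) = 10^-0.28 = 0.5248.
Fraction as HOCl = 1 / (1 + 0.5248) = 0.6558.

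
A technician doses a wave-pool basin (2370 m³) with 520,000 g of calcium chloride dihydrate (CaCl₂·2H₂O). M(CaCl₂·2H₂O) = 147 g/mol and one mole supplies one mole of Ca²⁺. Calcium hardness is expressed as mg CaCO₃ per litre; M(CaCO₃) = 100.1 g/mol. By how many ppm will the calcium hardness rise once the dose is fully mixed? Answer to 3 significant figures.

Volume: 2370 m³ = 2,370,000 L.
Moles of Ca²⁺: 520,000 g ÷ 147 g/mol = 3537 mol.
As CaCO₃: 3537 mol × 100.1 g/mol = 354,100 g.
Rise: 354,100 g / 2,370,000 L × 1000 = 149.4 mg/L.

149 ppm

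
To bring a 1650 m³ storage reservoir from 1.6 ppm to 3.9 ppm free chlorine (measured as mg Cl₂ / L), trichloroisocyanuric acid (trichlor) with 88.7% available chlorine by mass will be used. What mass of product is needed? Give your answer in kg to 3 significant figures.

Volume: 1650 m³ = 1,650,000 L.
Chlorine deficit: 3.9 − 1.6 = 2.3 ppm = 2.3 mg/L as Cl₂.
Cl₂ equivalent needed: 2.3 mg/L × 1,650,000 L = 3,795,000 mg = 3795 g.
Product at 88.7% available chlorine: 3795 / 0.887 = 4278 g.

4.28 kg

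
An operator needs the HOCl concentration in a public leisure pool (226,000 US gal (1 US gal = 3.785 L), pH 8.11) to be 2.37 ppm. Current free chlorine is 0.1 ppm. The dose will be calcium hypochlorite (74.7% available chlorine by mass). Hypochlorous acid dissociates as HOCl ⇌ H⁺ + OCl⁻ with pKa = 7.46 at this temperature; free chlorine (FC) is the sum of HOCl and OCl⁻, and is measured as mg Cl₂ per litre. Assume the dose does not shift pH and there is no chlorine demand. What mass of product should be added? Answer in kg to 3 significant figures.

Volume: 226,000 US gal × 3.785 L/gal = 855,410 L.
[OCl⁻]/[HOCl] = 10^(pH − pKa) = 10^(8.11 − 7.46) = 4.467; fraction as HOCl = 1/(1 + 4.467) = 0.1829.
Free chlorine required for 2.37 ppm HOCl: 2.37 / 0.1829 = 12.96 ppm.
FC to add: 12.96 − 0.1 = 12.86 mg/L as Cl₂.
Cl₂ equivalent: 12.86 mg/L × 855,410 L = 11,000 g.
Product at 74.7% available Cl: 11,000 / 0.747 = 14,720 g.

14.7 kg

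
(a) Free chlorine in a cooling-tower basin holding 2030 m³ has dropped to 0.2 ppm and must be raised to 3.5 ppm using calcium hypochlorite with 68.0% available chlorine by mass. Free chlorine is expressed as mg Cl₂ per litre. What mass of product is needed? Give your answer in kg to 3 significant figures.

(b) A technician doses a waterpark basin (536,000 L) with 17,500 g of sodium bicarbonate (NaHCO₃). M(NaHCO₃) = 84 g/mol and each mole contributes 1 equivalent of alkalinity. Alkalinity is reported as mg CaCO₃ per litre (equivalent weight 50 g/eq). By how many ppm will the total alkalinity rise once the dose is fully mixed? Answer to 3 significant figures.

(a) 9.85 kg; (b) 19.4 ppm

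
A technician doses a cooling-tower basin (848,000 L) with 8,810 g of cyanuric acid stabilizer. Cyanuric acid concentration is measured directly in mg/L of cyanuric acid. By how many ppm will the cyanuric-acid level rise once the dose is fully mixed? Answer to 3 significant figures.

Rise: 8,810 g / 848,000 L × 1000 = 10.39 mg/L.

10.4 ppm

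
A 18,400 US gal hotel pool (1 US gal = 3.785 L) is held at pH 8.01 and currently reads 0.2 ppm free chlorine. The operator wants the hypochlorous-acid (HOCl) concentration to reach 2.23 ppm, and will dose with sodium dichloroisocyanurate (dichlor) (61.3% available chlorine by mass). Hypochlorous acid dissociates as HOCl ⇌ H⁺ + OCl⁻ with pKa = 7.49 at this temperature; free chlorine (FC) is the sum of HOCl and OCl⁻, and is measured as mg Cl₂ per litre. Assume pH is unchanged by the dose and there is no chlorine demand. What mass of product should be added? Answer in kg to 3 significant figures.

1.07 kg

Volume: 18,400 US gal × 3.785 L/gal = 69,644 L.
[OCl⁻]/[HOCl] = 10^(pH − pKa) = 10^(8.01 − 7.49) = 3.311; fraction as HOCl = 1/(1 + 3.311) = 0.2319.
Free chlorine required for 2.23 ppm HOCl: 2.23 / 0.2319 = 9.614 ppm.
FC to add: 9.614 − 0.2 = 9.414 mg/L as Cl₂.
Cl₂ equivalent: 9.414 mg/L × 69,644 L = 655.6 g.
Product at 61.3% available Cl: 655.6 / 0.613 = 1070 g.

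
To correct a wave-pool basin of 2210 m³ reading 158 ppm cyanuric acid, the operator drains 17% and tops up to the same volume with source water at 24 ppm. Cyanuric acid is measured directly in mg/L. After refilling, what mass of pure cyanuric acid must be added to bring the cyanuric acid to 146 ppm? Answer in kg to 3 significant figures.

Volume: 2210 m³ = 2,210,000 L.
After draining 17% and refilling: 158 × 0.83 + 24 × 0.17 = 135.22 ppm.
Deficit to target: 146 − 135.22 = 10.78 mg/L.
Mass: 10.78 mg/L × 2,210,000 L = 23,820 g cyanuric acid.

23.8 kg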